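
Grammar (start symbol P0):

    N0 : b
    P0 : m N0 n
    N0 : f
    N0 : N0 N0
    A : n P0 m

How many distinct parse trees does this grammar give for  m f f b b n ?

Parse trees for m f f b b n:
  [P0 m [N0 [N0 f] [N0 [N0 f] [N0 [N0 b] [N0 b]]]] n]
  [P0 m [N0 [N0 f] [N0 [N0 [N0 f] [N0 b]] [N0 b]]] n]
  [P0 m [N0 [N0 [N0 f] [N0 f]] [N0 [N0 b] [N0 b]]] n]
  [P0 m [N0 [N0 [N0 f] [N0 [N0 f] [N0 b]]] [N0 b]] n]
  [P0 m [N0 [N0 [N0 [N0 f] [N0 f]] [N0 b]] [N0 b]] n]

5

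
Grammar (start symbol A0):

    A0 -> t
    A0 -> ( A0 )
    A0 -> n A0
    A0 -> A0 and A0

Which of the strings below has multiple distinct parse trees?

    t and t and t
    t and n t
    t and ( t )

t and t and t

t and t and t: 2 trees
t and n t: 1 tree
t and ( t ): 1 tree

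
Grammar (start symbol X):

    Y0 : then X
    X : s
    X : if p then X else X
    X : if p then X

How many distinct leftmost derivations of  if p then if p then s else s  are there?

2

Parse trees for if p then if p then s else s:
  [X if p then [X if p then [X s]] else [X s]]
  [X if p then [X if p then [X s] else [X s]]]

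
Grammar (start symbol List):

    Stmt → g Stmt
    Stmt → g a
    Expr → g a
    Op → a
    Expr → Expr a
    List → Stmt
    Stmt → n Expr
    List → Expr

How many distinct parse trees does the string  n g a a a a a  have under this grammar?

1

Parse trees for n g a a a a a:
  [List [Stmt n [Expr [Expr [Expr [Expr [Expr g a] a] a] a] a]]]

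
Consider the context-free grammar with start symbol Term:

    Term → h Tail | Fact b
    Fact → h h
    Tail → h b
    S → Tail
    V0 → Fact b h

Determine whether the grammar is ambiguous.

Witness: h h b

Derivation 1: Term ⇒ h Tail ⇒ h h b
Derivation 2: Term ⇒ Fact b ⇒ h h b

Two distinct leftmost derivations for the same string.

Ambiguous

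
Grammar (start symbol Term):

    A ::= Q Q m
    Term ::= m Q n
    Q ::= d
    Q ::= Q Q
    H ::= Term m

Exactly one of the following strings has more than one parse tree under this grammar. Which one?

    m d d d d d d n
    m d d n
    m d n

m d d d d d d n

m d d d d d d n: 42 trees
m d d n: 1 tree
m d n: 1 tree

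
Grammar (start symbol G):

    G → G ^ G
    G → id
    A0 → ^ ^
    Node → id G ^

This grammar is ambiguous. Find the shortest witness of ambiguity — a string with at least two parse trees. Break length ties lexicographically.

length 1: no string has ≥2 trees
length 3: no string has ≥2 trees
length 5: id ^ id ^ id has 2 parse trees

Two derivations of id ^ id ^ id:
  G ⇒ G ^ G ⇒ G ^ G ^ G ⇒ id ^ G ^ G ⇒ id ^ id ^ G ⇒ id ^ id ^ id
  G ⇒ G ^ G ⇒ id ^ G ⇒ id ^ G ^ G ⇒ id ^ id ^ G ⇒ id ^ id ^ id

id ^ id ^ id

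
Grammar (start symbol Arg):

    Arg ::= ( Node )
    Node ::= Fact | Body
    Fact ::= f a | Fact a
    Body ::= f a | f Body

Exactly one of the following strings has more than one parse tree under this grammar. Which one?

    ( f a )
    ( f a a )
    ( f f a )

( f a )

( f a ): 2 trees
( f a a ): 1 tree
( f f a ): 1 tree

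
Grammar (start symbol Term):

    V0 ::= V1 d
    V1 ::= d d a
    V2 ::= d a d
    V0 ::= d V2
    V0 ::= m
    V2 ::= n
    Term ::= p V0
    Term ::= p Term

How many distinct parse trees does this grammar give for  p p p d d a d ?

2

Parse trees for p p p d d a d:
  [Term p [Term p [Term p [V0 [V1 d d a] d]]]]
  [Term p [Term p [Term p [V0 d [V2 d a d]]]]]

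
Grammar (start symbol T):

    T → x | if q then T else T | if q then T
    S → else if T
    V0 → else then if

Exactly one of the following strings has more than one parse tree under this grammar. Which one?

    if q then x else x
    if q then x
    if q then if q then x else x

if q then if q then x else x

if q then x else x: 1 tree
if q then x: 1 tree
if q then if q then x else x: 2 trees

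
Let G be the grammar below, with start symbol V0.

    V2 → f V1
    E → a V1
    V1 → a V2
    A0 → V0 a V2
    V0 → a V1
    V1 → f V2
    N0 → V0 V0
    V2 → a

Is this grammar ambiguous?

Unambiguous

Only V0, V1, V2 are reachable from V0; ignoring the rest: Restricted to the reachable nonterminals, every rule has the form A → t or A → t B, and no two rules for the same A share a first terminal. The grammar encodes a DFA — one run per string.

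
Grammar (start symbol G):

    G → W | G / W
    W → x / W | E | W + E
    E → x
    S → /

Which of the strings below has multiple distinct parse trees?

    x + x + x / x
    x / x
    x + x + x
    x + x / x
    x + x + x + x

x + x + x / x: 1 tree
x / x: 2 trees
x + x + x: 1 tree
x + x / x: 1 tree
x + x + x + x: 1 tree

x / x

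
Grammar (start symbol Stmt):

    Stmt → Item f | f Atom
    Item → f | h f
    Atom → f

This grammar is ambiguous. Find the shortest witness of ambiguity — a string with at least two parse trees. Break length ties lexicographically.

length 2: f f has 2 parse trees

Two derivations of f f:
  Stmt ⇒ Item f ⇒ f f
  Stmt ⇒ f Atom ⇒ f f

f f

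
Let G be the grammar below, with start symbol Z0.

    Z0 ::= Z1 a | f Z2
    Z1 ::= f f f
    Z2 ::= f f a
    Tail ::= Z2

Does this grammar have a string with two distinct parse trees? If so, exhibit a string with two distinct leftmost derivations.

Ambiguous

Witness: f f f a

Derivation 1: Z0 ⇒ Z1 a ⇒ f f f a
Derivation 2: Z0 ⇒ f Z2 ⇒ f f f a

Two distinct leftmost derivations for the same string.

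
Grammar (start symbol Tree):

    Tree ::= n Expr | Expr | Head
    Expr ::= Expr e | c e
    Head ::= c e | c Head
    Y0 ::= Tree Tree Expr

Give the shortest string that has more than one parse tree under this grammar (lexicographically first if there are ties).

c e

length 2: c e has 2 parse trees

Two derivations of c e:
  Tree ⇒ Expr ⇒ c e
  Tree ⇒ Head ⇒ c e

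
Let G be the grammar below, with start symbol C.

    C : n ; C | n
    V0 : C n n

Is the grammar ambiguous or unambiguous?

Unambiguous

Only C is reachable from C; ignoring the rest: Right-recursive list with a separator: after each atom, whether the separator follows determines the rule. One parse per string.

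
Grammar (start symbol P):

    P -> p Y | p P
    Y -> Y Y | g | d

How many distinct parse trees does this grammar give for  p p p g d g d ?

Parse trees for p p p g d g d:
  [P p [P p [P p [Y [Y g] [Y [Y d] [Y [Y g] [Y d]]]]]]]
  [P p [P p [P p [Y [Y g] [Y [Y [Y d] [Y g]] [Y d]]]]]]
  [P p [P p [P p [Y [Y [Y g] [Y d]] [Y [Y g] [Y d]]]]]]
  [P p [P p [P p [Y [Y [Y g] [Y [Y d] [Y g]]] [Y d]]]]]
  [P p [P p [P p [Y [Y [Y [Y g] [Y d]] [Y g]] [Y d]]]]]

5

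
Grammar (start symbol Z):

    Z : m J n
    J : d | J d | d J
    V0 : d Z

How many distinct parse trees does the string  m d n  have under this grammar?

1

Parse trees for m d n:
  [Z m [J d] n]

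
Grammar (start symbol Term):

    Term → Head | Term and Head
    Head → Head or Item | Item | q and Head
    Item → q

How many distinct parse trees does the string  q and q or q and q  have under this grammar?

Parse trees for q and q or q and q:
  [Term [Term [Head [Head q and [Head [Item q]]] or [Item q]]] and [Head [Item q]]]
  [Term [Term [Head q and [Head [Head [Item q]] or [Item q]]]] and [Head [Item q]]]
  [Term [Term [Term [Head [Item q]]] and [Head [Head [Item q]] or [Item q]]] and [Head [Item q]]]

3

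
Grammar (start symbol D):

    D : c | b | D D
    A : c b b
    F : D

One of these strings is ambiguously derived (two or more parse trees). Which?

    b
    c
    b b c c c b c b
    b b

b: 1 tree
c: 1 tree
b b c c c b c b: 429 trees
b b: 1 tree

b b c c c b c b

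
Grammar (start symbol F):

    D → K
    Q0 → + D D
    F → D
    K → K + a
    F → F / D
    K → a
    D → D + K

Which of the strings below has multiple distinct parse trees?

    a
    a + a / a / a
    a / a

a: 1 tree
a + a / a / a: 2 trees
a / a: 1 tree

a + a / a / a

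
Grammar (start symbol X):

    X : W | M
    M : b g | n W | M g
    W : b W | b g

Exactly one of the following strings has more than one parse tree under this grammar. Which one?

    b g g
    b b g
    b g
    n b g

b g

b g g: 1 tree
b b g: 1 tree
b g: 2 trees
n b g: 1 tree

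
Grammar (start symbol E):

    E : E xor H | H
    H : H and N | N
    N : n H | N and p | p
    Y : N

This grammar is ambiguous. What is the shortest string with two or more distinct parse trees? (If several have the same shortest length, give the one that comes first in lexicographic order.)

length 1: no string has ≥2 trees
length 2: no string has ≥2 trees
length 3: p and p has 2 parse trees

Two derivations of p and p:
  E ⇒ H ⇒ H and N ⇒ N and N ⇒ p and N ⇒ p and p
  E ⇒ H ⇒ N ⇒ N and p ⇒ p and p

p and p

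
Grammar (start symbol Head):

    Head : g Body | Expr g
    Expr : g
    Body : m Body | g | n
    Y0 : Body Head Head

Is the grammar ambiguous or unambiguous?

Witness: g g

Derivation 1: Head ⇒ g Body ⇒ g g
Derivation 2: Head ⇒ Expr g ⇒ g g

Two distinct leftmost derivations for the same string.

Ambiguous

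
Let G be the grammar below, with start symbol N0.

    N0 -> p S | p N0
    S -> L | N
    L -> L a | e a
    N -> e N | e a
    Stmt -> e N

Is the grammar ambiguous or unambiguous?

Witness: p e a

Derivation 1: N0 ⇒ p S ⇒ p L ⇒ p e a
Derivation 2: N0 ⇒ p S ⇒ p N ⇒ p e a

Two distinct leftmost derivations for the same string.

Ambiguous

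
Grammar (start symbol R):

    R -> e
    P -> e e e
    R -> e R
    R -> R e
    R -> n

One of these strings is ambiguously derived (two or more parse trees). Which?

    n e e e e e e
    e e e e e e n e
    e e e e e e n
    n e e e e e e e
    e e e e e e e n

n e e e e e e: 1 tree
e e e e e e n e: 7 trees
e e e e e e n: 1 tree
n e e e e e e e: 1 tree
e e e e e e e n: 1 tree

e e e e e e n e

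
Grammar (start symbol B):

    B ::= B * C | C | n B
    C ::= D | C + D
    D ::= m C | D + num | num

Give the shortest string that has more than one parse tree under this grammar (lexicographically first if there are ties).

length 1: no string has ≥2 trees
length 2: no string has ≥2 trees
length 3: num + num has 2 parse trees

Two derivations of num + num:
  B ⇒ C ⇒ D ⇒ D + num ⇒ num + num
  B ⇒ C ⇒ C + D ⇒ D + D ⇒ num + D ⇒ num + num

num + num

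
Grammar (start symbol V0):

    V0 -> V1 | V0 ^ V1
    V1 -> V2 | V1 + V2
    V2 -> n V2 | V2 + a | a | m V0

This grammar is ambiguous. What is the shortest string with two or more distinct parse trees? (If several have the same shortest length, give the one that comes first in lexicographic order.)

a + a

length 1: no string has ≥2 trees
length 2: no string has ≥2 trees
length 3: a + a has 2 parse trees

Two derivations of a + a:
  V0 ⇒ V1 ⇒ V2 ⇒ V2 + a ⇒ a + a
  V0 ⇒ V1 ⇒ V1 + V2 ⇒ V2 + V2 ⇒ a + V2 ⇒ a + a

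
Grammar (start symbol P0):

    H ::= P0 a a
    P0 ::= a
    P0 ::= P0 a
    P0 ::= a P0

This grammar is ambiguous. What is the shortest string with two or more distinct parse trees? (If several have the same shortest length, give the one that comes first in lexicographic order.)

length 1: no string has ≥2 trees
length 2: a a has 2 parse trees

Two derivations of a a:
  P0 ⇒ P0 a ⇒ a a
  P0 ⇒ a P0 ⇒ a a

a a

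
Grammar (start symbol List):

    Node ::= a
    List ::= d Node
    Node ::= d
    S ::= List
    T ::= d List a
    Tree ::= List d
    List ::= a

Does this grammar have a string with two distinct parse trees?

Unambiguous

Only List, Node are reachable from List; ignoring the rest: Each reachable nonterminal has at most one production per leading terminal, and all productions are right-linear; the derivation is determined token-by-token.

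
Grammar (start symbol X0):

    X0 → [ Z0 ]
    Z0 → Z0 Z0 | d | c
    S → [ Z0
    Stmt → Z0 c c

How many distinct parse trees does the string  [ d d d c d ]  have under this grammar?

Parse trees for [ d d d c d ] (showing first 6 of 14):
  [X0 [ [Z0 [Z0 d] [Z0 [Z0 d] [Z0 [Z0 d] [Z0 [Z0 c] [Z0 d]]]]] ]]
  [X0 [ [Z0 [Z0 d] [Z0 [Z0 d] [Z0 [Z0 [Z0 d] [Z0 c]] [Z0 d]]]] ]]
  [X0 [ [Z0 [Z0 d] [Z0 [Z0 [Z0 d] [Z0 d]] [Z0 [Z0 c] [Z0 d]]]] ]]
  [X0 [ [Z0 [Z0 d] [Z0 [Z0 [Z0 d] [Z0 [Z0 d] [Z0 c]]] [Z0 d]]] ]]
  [X0 [ [Z0 [Z0 d] [Z0 [Z0 [Z0 [Z0 d] [Z0 d]] [Z0 c]] [Z0 d]]] ]]
  [X0 [ [Z0 [Z0 [Z0 d] [Z0 d]] [Z0 [Z0 d] [Z0 [Z0 c] [Z0 d]]]] ]]

14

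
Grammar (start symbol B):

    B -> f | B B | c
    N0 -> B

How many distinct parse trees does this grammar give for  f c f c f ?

Parse trees for f c f c f (showing first 6 of 14):
  [B [B f] [B [B c] [B [B f] [B [B c] [B f]]]]]
  [B [B f] [B [B c] [B [B [B f] [B c]] [B f]]]]
  [B [B f] [B [B [B c] [B f]] [B [B c] [B f]]]]
  [B [B f] [B [B [B c] [B [B f] [B c]]] [B f]]]
  [B [B f] [B [B [B [B c] [B f]] [B c]] [B f]]]
  [B [B [B f] [B c]] [B [B f] [B [B c] [B f]]]]

14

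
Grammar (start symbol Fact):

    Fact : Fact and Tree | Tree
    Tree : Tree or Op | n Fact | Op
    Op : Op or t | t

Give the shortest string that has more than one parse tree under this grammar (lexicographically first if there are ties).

t or t

length 1: no string has ≥2 trees
length 2: no string has ≥2 trees
length 3: t or t has 2 parse trees

Two derivations of t or t:
  Fact ⇒ Tree ⇒ Tree or Op ⇒ Op or Op ⇒ t or Op ⇒ t or t
  Fact ⇒ Tree ⇒ Op ⇒ Op or t ⇒ t or t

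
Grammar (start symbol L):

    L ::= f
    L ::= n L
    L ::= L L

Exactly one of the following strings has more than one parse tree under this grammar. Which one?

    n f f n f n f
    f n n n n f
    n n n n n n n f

n f f n f n f

n f f n f n f: 19 trees
f n n n n f: 1 tree
n n n n n n n f: 1 tree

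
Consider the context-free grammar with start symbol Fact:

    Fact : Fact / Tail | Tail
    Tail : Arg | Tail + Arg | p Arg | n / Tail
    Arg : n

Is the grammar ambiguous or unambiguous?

Witness: n / n

Derivation 1: Fact ⇒ Fact / Tail ⇒ Tail / Tail ⇒ Arg / Tail ⇒ n / Tail ⇒ n / Arg ⇒ n / n
Derivation 2: Fact ⇒ Tail ⇒ n / Tail ⇒ n / Arg ⇒ n / n

Two distinct leftmost derivations for the same string.

Ambiguous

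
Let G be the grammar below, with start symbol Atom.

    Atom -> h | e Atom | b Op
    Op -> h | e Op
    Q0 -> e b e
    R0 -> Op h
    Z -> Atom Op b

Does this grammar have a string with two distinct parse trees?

Only Atom, Op are reachable from Atom; ignoring the rest: Restricted to the reachable nonterminals, every rule has the form A → t or A → t B, and no two rules for the same A share a first terminal. The grammar encodes a DFA — one run per string.

Unambiguous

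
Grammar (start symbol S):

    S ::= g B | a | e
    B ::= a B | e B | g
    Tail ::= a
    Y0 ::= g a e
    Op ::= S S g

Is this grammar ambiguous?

(Tail, Y0, Op are unreachable from S, so their rules don't affect L(S).) Each reachable nonterminal has at most one production per leading terminal, and all productions are right-linear; the derivation is determined token-by-token.

Unambiguous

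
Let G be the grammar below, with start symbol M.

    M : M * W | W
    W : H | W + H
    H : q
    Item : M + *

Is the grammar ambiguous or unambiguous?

Only M, W, H are reachable from M; ignoring the rest: The grammar is stratified — M handles '*' (left-recursive), W handles '+', H atoms. Each operator has a fixed associativity and precedence level, so every string has one parse.

Unambiguous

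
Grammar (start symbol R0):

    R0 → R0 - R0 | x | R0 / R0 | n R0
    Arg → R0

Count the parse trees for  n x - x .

Parse trees for n x - x:
  [R0 [R0 n [R0 x]] - [R0 x]]
  [R0 n [R0 [R0 x] - [R0 x]]]

2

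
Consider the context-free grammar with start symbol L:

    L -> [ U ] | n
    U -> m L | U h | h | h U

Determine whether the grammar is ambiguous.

Ambiguous

Witness: [ h h ]

Derivation 1: L ⇒ [ U ] ⇒ [ U h ] ⇒ [ h h ]
Derivation 2: L ⇒ [ U ] ⇒ [ h U ] ⇒ [ h h ]

Two distinct leftmost derivations for the same string.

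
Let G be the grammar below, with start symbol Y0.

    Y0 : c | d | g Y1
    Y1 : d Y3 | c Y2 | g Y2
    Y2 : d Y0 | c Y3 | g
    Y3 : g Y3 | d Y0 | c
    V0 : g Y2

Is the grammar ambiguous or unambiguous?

Only Y0, Y1, Y2, Y3 are reachable from Y0; ignoring the rest: Restricted to the reachable nonterminals, every rule has the form A → t or A → t B, and no two rules for the same A share a first terminal. The grammar encodes a DFA — one run per string.

Unambiguous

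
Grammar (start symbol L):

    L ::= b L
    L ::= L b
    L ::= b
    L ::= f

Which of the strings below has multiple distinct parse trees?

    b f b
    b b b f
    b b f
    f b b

b f b: 2 trees
b b b f: 1 tree
b b f: 1 tree
f b b: 1 tree

b f b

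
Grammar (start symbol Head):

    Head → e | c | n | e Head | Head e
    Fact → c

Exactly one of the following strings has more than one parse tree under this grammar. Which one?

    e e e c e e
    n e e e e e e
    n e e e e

e e e c e e: 10 trees
n e e e e e e: 1 tree
n e e e e: 1 tree

e e e c e e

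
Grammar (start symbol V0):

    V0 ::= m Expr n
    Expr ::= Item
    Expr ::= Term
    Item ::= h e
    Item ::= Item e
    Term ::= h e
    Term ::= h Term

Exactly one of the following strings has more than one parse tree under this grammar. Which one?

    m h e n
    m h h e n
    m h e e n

m h e n: 2 trees
m h h e n: 1 tree
m h e e n: 1 tree

m h e n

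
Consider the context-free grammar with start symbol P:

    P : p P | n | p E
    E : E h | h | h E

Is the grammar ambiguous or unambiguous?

Ambiguous

Witness: p h h

Derivation 1: P ⇒ p E ⇒ p E h ⇒ p h h
Derivation 2: P ⇒ p E ⇒ p h E ⇒ p h h

Two distinct leftmost derivations for the same string.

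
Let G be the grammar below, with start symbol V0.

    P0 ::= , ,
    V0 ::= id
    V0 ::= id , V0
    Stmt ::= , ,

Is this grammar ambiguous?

Only V0 is reachable from V0; ignoring the rest: Right-recursive list with a separator: after each atom, whether the separator follows determines the rule. One parse per string.

Unambiguous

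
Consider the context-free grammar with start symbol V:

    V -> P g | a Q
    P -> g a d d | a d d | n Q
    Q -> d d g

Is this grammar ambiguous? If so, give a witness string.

Witness: a d d g

Derivation 1: V ⇒ P g ⇒ a d d g
Derivation 2: V ⇒ a Q ⇒ a d d g

Two distinct leftmost derivations for the same string.

Ambiguous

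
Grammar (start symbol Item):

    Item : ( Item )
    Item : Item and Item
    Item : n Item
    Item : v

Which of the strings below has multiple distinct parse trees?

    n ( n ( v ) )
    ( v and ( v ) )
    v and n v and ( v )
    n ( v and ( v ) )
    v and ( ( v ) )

v and n v and ( v )

n ( n ( v ) ): 1 tree
( v and ( v ) ): 1 tree
v and n v and ( v ): 3 trees
n ( v and ( v ) ): 1 tree
v and ( ( v ) ): 1 tree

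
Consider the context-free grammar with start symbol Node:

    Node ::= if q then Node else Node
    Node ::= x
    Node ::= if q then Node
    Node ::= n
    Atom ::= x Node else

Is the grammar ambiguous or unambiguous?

Ambiguous

Witness: if q then if q then n else n

Derivation 1: Node ⇒ if q then Node else Node ⇒ if q then if q then Node else Node ⇒ if q then if q then n else Node ⇒ if q then if q then n else n
Derivation 2: Node ⇒ if q then Node ⇒ if q then if q then Node else Node ⇒ if q then if q then n else Node ⇒ if q then if q then n else n

Two distinct leftmost derivations for the same string.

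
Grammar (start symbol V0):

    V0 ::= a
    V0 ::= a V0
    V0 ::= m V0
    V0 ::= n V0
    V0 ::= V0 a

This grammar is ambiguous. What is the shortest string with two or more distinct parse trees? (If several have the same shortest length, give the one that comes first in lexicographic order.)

length 1: no string has ≥2 trees
length 2: a a has 2 parse trees

Two derivations of a a:
  V0 ⇒ a V0 ⇒ a a
  V0 ⇒ V0 a ⇒ a a

a a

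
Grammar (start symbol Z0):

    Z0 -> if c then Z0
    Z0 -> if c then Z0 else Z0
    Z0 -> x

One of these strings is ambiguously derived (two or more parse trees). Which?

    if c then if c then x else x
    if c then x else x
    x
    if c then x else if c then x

if c then if c then x else x

if c then if c then x else x: 2 trees
if c then x else x: 1 tree
x: 1 tree
if c then x else if c then x: 1 tree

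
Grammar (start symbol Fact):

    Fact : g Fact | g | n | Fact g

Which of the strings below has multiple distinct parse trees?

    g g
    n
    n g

g g: 2 trees
n: 1 tree
n g: 1 tree

g g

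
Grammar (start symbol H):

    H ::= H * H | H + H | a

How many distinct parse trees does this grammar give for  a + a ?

1

Parse trees for a + a:
  [H [H a] + [H a]]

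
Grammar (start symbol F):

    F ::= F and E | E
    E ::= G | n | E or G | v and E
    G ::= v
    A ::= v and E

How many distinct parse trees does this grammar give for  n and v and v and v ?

Parse trees for n and v and v and v:
  [F [F [E n]] and [E v and [E v and [E [G v]]]]]
  [F [F [F [E n]] and [E [G v]]] and [E v and [E [G v]]]]
  [F [F [F [E n]] and [E v and [E [G v]]]] and [E [G v]]]
  [F [F [F [F [E n]] and [E [G v]]] and [E [G v]]] and [E [G v]]]

4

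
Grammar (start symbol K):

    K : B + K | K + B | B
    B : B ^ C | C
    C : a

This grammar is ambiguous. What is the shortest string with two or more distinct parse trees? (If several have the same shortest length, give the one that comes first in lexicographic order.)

a + a

length 1: no string has ≥2 trees
length 3: a + a has 2 parse trees

Two derivations of a + a:
  K ⇒ B + K ⇒ C + K ⇒ a + K ⇒ a + B ⇒ a + C ⇒ a + a
  K ⇒ K + B ⇒ B + B ⇒ C + B ⇒ a + B ⇒ a + C ⇒ a + a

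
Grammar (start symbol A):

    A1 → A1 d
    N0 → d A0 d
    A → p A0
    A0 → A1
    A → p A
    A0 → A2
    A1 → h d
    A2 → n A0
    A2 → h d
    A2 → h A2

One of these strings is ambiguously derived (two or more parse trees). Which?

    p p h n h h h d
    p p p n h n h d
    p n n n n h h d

p p h n h h h d: 1 tree
p p p n h n h d: 2 trees
p n n n n h h d: 1 tree

p p p n h n h d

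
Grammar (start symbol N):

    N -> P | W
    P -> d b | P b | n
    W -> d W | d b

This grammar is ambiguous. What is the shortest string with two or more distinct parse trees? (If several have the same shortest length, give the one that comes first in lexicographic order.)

length 1: no string has ≥2 trees
length 2: d b has 2 parse trees

Two derivations of d b:
  N ⇒ P ⇒ d b
  N ⇒ W ⇒ d b

d b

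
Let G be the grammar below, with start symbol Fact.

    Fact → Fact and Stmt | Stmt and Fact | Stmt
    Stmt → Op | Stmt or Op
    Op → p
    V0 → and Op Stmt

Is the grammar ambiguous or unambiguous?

Witness: p and p

Derivation 1: Fact ⇒ Fact and Stmt ⇒ Stmt and Stmt ⇒ Op and Stmt ⇒ p and Stmt ⇒ p and Op ⇒ p and p
Derivation 2: Fact ⇒ Stmt and Fact ⇒ Op and Fact ⇒ p and Fact ⇒ p and Stmt ⇒ p and Op ⇒ p and p

Two distinct leftmost derivations for the same string.

Ambiguous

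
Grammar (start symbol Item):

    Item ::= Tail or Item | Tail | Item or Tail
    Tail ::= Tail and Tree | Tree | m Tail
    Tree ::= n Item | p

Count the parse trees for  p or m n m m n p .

Parse trees for p or m n m m n p:
  [Item [Tail [Tree p]] or [Item [Tail m [Tail [Tree n [Item [Tail m [Tail m [Tail [Tree n [Item [Tail [Tree p]]]]]]]]]]]]]
  [Item [Item [Tail [Tree p]]] or [Tail m [Tail [Tree n [Item [Tail m [Tail m [Tail [Tree n [Item [Tail [Tree p]]]]]]]]]]]]

2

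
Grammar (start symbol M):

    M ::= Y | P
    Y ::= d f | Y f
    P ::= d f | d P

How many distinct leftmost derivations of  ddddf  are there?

Parse trees for ddddf:
  [M [P d [P d [P d [P d f]]]]]

1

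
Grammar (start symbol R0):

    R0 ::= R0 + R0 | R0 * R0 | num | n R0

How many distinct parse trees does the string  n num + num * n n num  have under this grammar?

Parse trees for n num + num * n n num:
  [R0 [R0 n [R0 num]] + [R0 [R0 num] * [R0 n [R0 n [R0 num]]]]]
  [R0 [R0 [R0 n [R0 num]] + [R0 num]] * [R0 n [R0 n [R0 num]]]]
  [R0 [R0 n [R0 [R0 num] + [R0 num]]] * [R0 n [R0 n [R0 num]]]]
  [R0 n [R0 [R0 num] + [R0 [R0 num] * [R0 n [R0 n [R0 num]]]]]]
  [R0 n [R0 [R0 [R0 num] + [R0 num]] * [R0 n [R0 n [R0 num]]]]]

5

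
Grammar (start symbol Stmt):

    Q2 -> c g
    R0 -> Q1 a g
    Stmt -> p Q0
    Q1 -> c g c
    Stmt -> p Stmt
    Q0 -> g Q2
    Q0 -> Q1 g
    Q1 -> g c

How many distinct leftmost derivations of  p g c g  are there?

Parse trees for p g c g:
  [Stmt p [Q0 g [Q2 c g]]]
  [Stmt p [Q0 [Q1 g c] g]]

2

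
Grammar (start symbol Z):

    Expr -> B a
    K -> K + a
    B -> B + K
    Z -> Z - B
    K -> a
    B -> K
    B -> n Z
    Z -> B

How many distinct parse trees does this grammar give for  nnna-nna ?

Parse trees for nnna-nna:
  [Z [Z [B n [Z [B n [Z [B n [Z [B [K a]]]]]]]]] - [B n [Z [B n [Z [B [K a]]]]]]]
  [Z [B n [Z [Z [B n [Z [B n [Z [B [K a]]]]]]] - [B n [Z [B n [Z [B [K a]]]]]]]]]
  [Z [B n [Z [B n [Z [Z [B n [Z [B [K a]]]]] - [B n [Z [B n [Z [B [K a]]]]]]]]]]]
  [Z [B n [Z [B n [Z [B n [Z [Z [B [K a]]] - [B n [Z [B n [Z [B [K a]]]]]]]]]]]]]

4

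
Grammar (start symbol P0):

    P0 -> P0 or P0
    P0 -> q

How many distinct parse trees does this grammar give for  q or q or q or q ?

Parse trees for q or q or q or q:
  [P0 [P0 q] or [P0 [P0 q] or [P0 [P0 q] or [P0 q]]]]
  [P0 [P0 q] or [P0 [P0 [P0 q] or [P0 q]] or [P0 q]]]
  [P0 [P0 [P0 q] or [P0 q]] or [P0 [P0 q] or [P0 q]]]
  [P0 [P0 [P0 q] or [P0 [P0 q] or [P0 q]]] or [P0 q]]
  [P0 [P0 [P0 [P0 q] or [P0 q]] or [P0 q]] or [P0 q]]

5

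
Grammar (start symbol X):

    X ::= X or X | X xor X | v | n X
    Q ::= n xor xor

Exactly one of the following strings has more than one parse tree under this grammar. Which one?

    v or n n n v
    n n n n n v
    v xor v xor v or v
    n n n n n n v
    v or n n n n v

v or n n n v: 1 tree
n n n n n v: 1 tree
v xor v xor v or v: 5 trees
n n n n n n v: 1 tree
v or n n n n v: 1 tree

v xor v xor v or v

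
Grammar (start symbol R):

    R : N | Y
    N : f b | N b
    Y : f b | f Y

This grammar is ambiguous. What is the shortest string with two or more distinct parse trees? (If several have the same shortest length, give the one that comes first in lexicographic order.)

length 2: f b has 2 parse trees

Two derivations of f b:
  R ⇒ N ⇒ f b
  R ⇒ Y ⇒ f b

f b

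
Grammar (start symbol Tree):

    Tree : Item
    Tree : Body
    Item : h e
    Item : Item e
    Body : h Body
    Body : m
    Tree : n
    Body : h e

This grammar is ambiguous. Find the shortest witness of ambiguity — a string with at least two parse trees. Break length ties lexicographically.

h e

length 1: no string has ≥2 trees
length 2: h e has 2 parse trees

Two derivations of h e:
  Tree ⇒ Item ⇒ h e
  Tree ⇒ Body ⇒ h e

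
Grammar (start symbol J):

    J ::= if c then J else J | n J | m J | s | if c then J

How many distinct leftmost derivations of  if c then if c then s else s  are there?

2

Parse trees for if c then if c then s else s:
  [J if c then [J if c then [J s]] else [J s]]
  [J if c then [J if c then [J s] else [J s]]]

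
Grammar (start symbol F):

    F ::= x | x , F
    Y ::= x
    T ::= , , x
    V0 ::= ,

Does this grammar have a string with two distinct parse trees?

Only F is reachable from F; ignoring the rest: The reachable grammar is A → atom sep A | atom. Each atom is followed by either the separator (recurse) or end-of-string (stop) — no choice point.

Unambiguous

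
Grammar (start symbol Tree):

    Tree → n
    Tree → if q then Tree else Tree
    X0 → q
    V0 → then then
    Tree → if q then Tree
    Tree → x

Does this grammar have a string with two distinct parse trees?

Ambiguous

Witness: if q then if q then n else n

Derivation 1: Tree ⇒ if q then Tree else Tree ⇒ if q then if q then Tree else Tree ⇒ if q then if q then n else Tree ⇒ if q then if q then n else n
Derivation 2: Tree ⇒ if q then Tree ⇒ if q then if q then Tree else Tree ⇒ if q then if q then n else Tree ⇒ if q then if q then n else n

Two distinct leftmost derivations for the same string.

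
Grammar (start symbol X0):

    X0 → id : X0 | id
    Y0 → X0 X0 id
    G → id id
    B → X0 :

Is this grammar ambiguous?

Unambiguous

(Y0, G, B are unreachable from X0, so their rules don't affect L(X0).) The reachable grammar is A → atom sep A | atom. Each atom is followed by either the separator (recurse) or end-of-string (stop) — no choice point.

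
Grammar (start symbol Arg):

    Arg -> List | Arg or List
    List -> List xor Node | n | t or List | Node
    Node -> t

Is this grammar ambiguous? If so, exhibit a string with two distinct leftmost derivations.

Witness: t or n

Derivation 1: Arg ⇒ List ⇒ t or List ⇒ t or n
Derivation 2: Arg ⇒ Arg or List ⇒ List or List ⇒ Node or List ⇒ t or List ⇒ t or n

Two distinct leftmost derivations for the same string.

Ambiguous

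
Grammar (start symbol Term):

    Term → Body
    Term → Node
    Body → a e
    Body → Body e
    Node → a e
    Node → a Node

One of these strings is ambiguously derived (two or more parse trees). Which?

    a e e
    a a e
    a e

a e e: 1 tree
a a e: 1 tree
a e: 2 trees

a e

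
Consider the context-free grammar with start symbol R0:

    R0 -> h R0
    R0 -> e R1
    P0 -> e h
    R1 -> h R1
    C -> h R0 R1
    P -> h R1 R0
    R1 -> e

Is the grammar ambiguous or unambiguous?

(P, P0, C are unreachable from R0, so their rules don't affect L(R0).) Restricted to the reachable nonterminals, every rule has the form A → t or A → t B, and no two rules for the same A share a first terminal. The grammar encodes a DFA — one run per string.

Unambiguous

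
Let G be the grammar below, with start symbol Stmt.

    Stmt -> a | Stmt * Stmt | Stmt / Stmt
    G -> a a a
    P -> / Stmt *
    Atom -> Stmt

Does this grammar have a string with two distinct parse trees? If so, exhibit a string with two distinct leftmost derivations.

Witness: a * a * a

Derivation 1: Stmt ⇒ Stmt * Stmt ⇒ a * Stmt ⇒ a * Stmt * Stmt ⇒ a * a * Stmt ⇒ a * a * a
Derivation 2: Stmt ⇒ Stmt * Stmt ⇒ Stmt * Stmt * Stmt ⇒ a * Stmt * Stmt ⇒ a * a * Stmt ⇒ a * a * a

Two distinct leftmost derivations for the same string.

Ambiguous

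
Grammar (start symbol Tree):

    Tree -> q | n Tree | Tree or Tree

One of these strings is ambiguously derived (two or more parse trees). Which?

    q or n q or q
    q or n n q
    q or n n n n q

q or n q or q: 3 trees
q or n n q: 1 tree
q or n n n n q: 1 tree

q or n q or q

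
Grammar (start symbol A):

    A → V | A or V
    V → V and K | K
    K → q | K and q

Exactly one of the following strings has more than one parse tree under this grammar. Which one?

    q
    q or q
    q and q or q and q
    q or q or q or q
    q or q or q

q: 1 tree
q or q: 1 tree
q and q or q and q: 4 trees
q or q or q or q: 1 tree
q or q or q: 1 tree

q and q or q and q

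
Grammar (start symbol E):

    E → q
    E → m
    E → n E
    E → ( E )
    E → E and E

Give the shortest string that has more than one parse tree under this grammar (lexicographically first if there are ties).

length 1: no string has ≥2 trees
length 2: no string has ≥2 trees
length 3: no string has ≥2 trees
length 4: n m and m has 2 parse trees

Two derivations of n m and m:
  E ⇒ n E ⇒ n E and E ⇒ n m and E ⇒ n m and m
  E ⇒ E and E ⇒ n E and E ⇒ n m and E ⇒ n m and m

n m and m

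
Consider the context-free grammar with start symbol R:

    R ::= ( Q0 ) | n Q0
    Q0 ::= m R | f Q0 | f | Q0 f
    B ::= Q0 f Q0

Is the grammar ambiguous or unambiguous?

Witness: n f f

Derivation 1: R ⇒ n Q0 ⇒ n f Q0 ⇒ n f f
Derivation 2: R ⇒ n Q0 ⇒ n Q0 f ⇒ n f f

Two distinct leftmost derivations for the same string.

Ambiguous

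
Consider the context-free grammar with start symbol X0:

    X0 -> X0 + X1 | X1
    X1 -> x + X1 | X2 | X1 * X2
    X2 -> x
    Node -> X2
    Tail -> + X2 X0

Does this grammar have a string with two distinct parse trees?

Ambiguous

Witness: x + x

Derivation 1: X0 ⇒ X0 + X1 ⇒ X1 + X1 ⇒ X2 + X1 ⇒ x + X1 ⇒ x + X2 ⇒ x + x
Derivation 2: X0 ⇒ X1 ⇒ x + X1 ⇒ x + X2 ⇒ x + x

Two distinct leftmost derivations for the same string.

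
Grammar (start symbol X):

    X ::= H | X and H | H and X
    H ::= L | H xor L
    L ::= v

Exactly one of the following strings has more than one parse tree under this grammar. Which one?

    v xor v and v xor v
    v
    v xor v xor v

v xor v and v xor v: 2 trees
v: 1 tree
v xor v xor v: 1 tree

v xor v and v xor v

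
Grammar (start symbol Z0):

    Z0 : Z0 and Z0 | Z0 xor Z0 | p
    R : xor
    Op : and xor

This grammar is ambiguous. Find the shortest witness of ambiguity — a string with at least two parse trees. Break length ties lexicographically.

length 1: no string has ≥2 trees
length 3: no string has ≥2 trees
length 5: p and p and p has 2 parse trees

Two derivations of p and p and p:
  Z0 ⇒ Z0 and Z0 ⇒ Z0 and Z0 and Z0 ⇒ p and Z0 and Z0 ⇒ p and p and Z0 ⇒ p and p and p
  Z0 ⇒ Z0 and Z0 ⇒ p and Z0 ⇒ p and Z0 and Z0 ⇒ p and p and Z0 ⇒ p and p and p

p and p and p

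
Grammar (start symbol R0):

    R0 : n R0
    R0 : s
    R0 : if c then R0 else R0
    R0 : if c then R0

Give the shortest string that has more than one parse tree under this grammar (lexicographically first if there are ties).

length 1: no string has ≥2 trees
length 2: no string has ≥2 trees
length 3: no string has ≥2 trees
length 4: no string has ≥2 trees
length 5: no string has ≥2 trees
length 6: no string has ≥2 trees
length 7: no string has ≥2 trees
length 8: no string has ≥2 trees
length 9: if c then if c then s else s has 2 parse trees

Two derivations of if c then if c then s else s:
  R0 ⇒ if c then R0 else R0 ⇒ if c then if c then R0 else R0 ⇒ if c then if c then s else R0 ⇒ if c then if c then s else s
  R0 ⇒ if c then R0 ⇒ if c then if c then R0 else R0 ⇒ if c then if c then s else R0 ⇒ if c then if c then s else s

if c then if c then s else s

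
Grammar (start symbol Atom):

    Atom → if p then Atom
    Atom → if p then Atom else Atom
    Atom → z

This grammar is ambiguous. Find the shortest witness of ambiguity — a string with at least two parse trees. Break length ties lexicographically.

length 1: no string has ≥2 trees
length 4: no string has ≥2 trees
length 6: no string has ≥2 trees
length 7: no string has ≥2 trees
length 9: if p then if p then z else z has 2 parse trees

Two derivations of if p then if p then z else z:
  Atom ⇒ if p then Atom ⇒ if p then if p then Atom else Atom ⇒ if p then if p then z else Atom ⇒ if p then if p then z else z
  Atom ⇒ if p then Atom else Atom ⇒ if p then if p then Atom else Atom ⇒ if p then if p then z else Atom ⇒ if p then if p then z else z

if p then if p then z else z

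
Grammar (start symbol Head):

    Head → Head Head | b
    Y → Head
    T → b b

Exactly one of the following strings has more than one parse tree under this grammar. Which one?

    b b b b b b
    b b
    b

b b b b b b: 42 trees
b b: 1 tree
b: 1 tree

b b b b b b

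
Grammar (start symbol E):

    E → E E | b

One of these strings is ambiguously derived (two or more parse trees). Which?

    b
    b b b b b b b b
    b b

b b b b b b b b

b: 1 tree
b b b b b b b b: 429 trees
b b: 1 tree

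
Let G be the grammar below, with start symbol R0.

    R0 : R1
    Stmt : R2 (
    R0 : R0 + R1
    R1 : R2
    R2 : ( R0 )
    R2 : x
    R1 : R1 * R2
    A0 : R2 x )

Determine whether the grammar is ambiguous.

Unambiguous

Only R0, R1, R2 are reachable from R0; ignoring the rest: The grammar is stratified — R0 handles '+' (left-recursive), R1 handles '*', R2 atoms. Each operator has a fixed associativity and precedence level, so every string has one parse.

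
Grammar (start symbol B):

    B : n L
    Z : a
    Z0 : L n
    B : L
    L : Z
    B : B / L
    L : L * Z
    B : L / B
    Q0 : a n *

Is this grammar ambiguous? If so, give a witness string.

Witness: a / a

Derivation 1: B ⇒ B / L ⇒ L / L ⇒ Z / L ⇒ a / L ⇒ a / Z ⇒ a / a
Derivation 2: B ⇒ L / B ⇒ Z / B ⇒ a / B ⇒ a / L ⇒ a / Z ⇒ a / a

Two distinct leftmost derivations for the same string.

Ambiguous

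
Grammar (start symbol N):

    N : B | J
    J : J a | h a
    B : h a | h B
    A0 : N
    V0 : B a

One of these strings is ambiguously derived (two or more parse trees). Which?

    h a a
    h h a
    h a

h a

h a a: 1 tree
h h a: 1 tree
h a: 2 trees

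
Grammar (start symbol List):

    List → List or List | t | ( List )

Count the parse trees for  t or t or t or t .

5

Parse trees for t or t or t or t:
  [List [List t] or [List [List t] or [List [List t] or [List t]]]]
  [List [List t] or [List [List [List t] or [List t]] or [List t]]]
  [List [List [List t] or [List t]] or [List [List t] or [List t]]]
  [List [List [List t] or [List [List t] or [List t]]] or [List t]]
  [List [List [List [List t] or [List t]] or [List t]] or [List t]]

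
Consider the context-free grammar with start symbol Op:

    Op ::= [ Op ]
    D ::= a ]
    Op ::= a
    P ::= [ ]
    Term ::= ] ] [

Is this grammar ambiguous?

Unambiguous

Only Op is reachable from Op; ignoring the rest: L(Op) is { openⁿ atom closeⁿ : n ≥ 0 }. The bracket depth fixes n, and the derivation is forced at every step.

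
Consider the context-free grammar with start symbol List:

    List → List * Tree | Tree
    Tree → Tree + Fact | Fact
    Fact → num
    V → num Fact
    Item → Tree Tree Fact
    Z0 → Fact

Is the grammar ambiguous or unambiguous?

Only List, Tree, Fact are reachable from List; ignoring the rest: The grammar is stratified — List handles '*' (left-recursive), Tree handles '+', Fact atoms. Each operator has a fixed associativity and precedence level, so every string has one parse.

Unambiguous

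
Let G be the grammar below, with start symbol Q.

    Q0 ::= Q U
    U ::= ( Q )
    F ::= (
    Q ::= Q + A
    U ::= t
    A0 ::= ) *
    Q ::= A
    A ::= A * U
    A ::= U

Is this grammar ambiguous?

Only Q, A, U are reachable from Q; ignoring the rest: The grammar is stratified — Q handles '+' (left-recursive), A handles '*', U atoms. Each operator has a fixed associativity and precedence level, so every string has one parse.

Unambiguous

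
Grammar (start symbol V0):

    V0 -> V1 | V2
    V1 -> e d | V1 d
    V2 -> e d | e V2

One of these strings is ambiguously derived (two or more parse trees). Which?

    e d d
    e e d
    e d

e d

e d d: 1 tree
e e d: 1 tree
e d: 2 trees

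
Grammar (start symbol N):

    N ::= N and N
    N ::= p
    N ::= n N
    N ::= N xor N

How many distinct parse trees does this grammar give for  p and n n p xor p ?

Parse trees for p and n n p xor p:
  [N [N p] and [N n [N n [N [N p] xor [N p]]]]]
  [N [N p] and [N n [N [N n [N p]] xor [N p]]]]
  [N [N p] and [N [N n [N n [N p]]] xor [N p]]]
  [N [N [N p] and [N n [N n [N p]]]] xor [N p]]

4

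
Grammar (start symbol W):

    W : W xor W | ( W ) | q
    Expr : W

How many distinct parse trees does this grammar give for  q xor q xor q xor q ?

Parse trees for q xor q xor q xor q:
  [W [W q] xor [W [W q] xor [W [W q] xor [W q]]]]
  [W [W q] xor [W [W [W q] xor [W q]] xor [W q]]]
  [W [W [W q] xor [W q]] xor [W [W q] xor [W q]]]
  [W [W [W q] xor [W [W q] xor [W q]]] xor [W q]]
  [W [W [W [W q] xor [W q]] xor [W q]] xor [W q]]

5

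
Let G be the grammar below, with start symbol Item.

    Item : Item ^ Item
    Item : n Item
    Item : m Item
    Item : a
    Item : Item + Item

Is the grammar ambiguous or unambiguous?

Ambiguous

Witness: m a + a

Derivation 1: Item ⇒ m Item ⇒ m Item + Item ⇒ m a + Item ⇒ m a + a
Derivation 2: Item ⇒ Item + Item ⇒ m Item + Item ⇒ m a + Item ⇒ m a + a

Two distinct leftmost derivations for the same string.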